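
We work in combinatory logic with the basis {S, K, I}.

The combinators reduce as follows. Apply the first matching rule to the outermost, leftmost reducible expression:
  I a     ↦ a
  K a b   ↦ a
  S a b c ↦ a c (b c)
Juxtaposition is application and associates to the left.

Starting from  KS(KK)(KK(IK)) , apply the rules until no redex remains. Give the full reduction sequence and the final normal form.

Answer: normal form = SK  (in 2 steps)

Derivation:
  start: KS(KK)(KK(IK))
  [1] S(KK(IK))
  [2] SK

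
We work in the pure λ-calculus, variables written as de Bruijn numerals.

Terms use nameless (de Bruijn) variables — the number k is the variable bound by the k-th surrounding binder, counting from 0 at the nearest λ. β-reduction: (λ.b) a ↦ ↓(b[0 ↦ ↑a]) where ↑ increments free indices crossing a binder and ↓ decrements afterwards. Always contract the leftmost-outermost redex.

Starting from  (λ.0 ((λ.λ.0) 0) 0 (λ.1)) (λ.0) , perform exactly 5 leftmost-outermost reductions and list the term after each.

Answer: after 5 steps: λ.λ.0

Reduction:
  start: (λ.0 ((λ.λ.0) 0) 0 (λ.1)) (λ.0)
  step 1: (λ.0) ((λ.λ.0) (λ.0)) (λ.0) (λ.λ.0)
  step 2: (λ.λ.0) (λ.0) (λ.0) (λ.λ.0)
  step 3: (λ.0) (λ.0) (λ.λ.0)
  step 4: (λ.0) (λ.λ.0)
  step 5: λ.λ.0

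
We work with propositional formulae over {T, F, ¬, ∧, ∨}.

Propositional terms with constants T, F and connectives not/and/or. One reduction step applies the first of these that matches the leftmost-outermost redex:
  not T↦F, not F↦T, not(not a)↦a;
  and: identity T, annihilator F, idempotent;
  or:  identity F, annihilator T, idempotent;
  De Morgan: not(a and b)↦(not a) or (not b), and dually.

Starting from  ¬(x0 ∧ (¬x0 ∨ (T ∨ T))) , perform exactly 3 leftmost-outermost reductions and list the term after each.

Answer: after 3 steps: ¬x0 ∨ (x0 ∧ ¬(T ∨ T))

Working:
  start: ¬(x0 ∧ (¬x0 ∨ (T ∨ T)))
  step 1: ¬x0 ∨ ¬(¬x0 ∨ (T ∨ T))
  step 2: ¬x0 ∨ (¬¬x0 ∧ ¬(T ∨ T))
  step 3: ¬x0 ∨ (x0 ∧ ¬(T ∨ T))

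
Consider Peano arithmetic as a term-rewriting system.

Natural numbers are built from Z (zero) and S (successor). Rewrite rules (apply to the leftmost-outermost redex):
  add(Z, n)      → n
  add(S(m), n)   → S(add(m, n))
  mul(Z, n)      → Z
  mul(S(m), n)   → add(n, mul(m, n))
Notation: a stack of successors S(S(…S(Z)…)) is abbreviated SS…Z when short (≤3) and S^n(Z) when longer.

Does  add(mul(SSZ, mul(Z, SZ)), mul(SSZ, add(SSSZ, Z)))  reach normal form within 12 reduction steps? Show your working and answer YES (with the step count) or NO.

  start: add(mul(SSZ, mul(Z, SZ)), mul(SSZ, add(SSSZ, Z)))
  →1  add(add(mul(Z, SZ), mul(SZ, mul(Z, SZ))), mul(SSZ, add(SSSZ, Z)))
  →2  add(add(Z, mul(SZ, mul(Z, SZ))), mul(SSZ, add(SSSZ, Z)))
  →3  add(mul(SZ, mul(Z, SZ)), mul(SSZ, add(SSSZ, Z)))
  →4  add(add(mul(Z, SZ), mul(Z, mul(Z, SZ))), mul(SSZ, add(SSSZ, Z)))
  →5  add(add(Z, mul(Z, mul(Z, SZ))), mul(SSZ, add(SSSZ, Z)))
  →6  add(mul(Z, mul(Z, SZ)), mul(SSZ, add(SSSZ, Z)))
  →7  add(Z, mul(SSZ, add(SSSZ, Z)))
  →8  mul(SSZ, add(SSSZ, Z))
  →9  add(add(SSSZ, Z), mul(SZ, add(SSSZ, Z)))
  →10  add(S(add(SSZ, Z)), mul(SZ, add(SSSZ, Z)))
  →11  S(add(add(SSZ, Z), mul(SZ, add(SSSZ, Z))))
  →12  S(add(S(add(SZ, Z)), mul(SZ, add(SSSZ, Z))))

Answer: NO — after 12 steps the term is S(add(S(add(SZ, Z)), mul(SZ, add(SSSZ, Z)))), not yet normal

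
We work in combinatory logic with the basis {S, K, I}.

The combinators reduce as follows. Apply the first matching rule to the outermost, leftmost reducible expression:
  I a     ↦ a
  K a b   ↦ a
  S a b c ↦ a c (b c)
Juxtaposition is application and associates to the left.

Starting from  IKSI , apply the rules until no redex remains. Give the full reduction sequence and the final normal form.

  start: IKSI
  step 1: KSI
  step 2: S

Answer: normal form = S  (in 2 steps)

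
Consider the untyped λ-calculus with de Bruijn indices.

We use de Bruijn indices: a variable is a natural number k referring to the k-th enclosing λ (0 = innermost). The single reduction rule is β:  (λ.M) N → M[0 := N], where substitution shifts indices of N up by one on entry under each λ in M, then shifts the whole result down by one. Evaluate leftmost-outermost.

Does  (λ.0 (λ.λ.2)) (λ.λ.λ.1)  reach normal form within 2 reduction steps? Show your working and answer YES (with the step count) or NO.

Answer: YES — reaches normal form λ.λ.1 in 2 ≤ 2 steps

Reduction:
  start: (λ.0 (λ.λ.2)) (λ.λ.λ.1)
  →1  (λ.λ.λ.1) (λ.λ.λ.λ.λ.1)
  →2  λ.λ.1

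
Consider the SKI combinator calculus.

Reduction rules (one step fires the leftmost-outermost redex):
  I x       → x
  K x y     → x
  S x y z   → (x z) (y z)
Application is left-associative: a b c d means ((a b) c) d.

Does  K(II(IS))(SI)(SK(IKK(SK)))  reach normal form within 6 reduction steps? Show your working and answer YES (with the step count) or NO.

Answer: YES — reaches normal form S(SKK) in 6 ≤ 6 steps

Derivation:
  start: K(II(IS))(SI)(SK(IKK(SK)))
  →1  II(IS)(SK(IKK(SK)))
  →2  I(IS)(SK(IKK(SK)))
  →3  IS(SK(IKK(SK)))
  →4  S(SK(IKK(SK)))
  →5  S(SK(KK(SK)))
  →6  S(SKK)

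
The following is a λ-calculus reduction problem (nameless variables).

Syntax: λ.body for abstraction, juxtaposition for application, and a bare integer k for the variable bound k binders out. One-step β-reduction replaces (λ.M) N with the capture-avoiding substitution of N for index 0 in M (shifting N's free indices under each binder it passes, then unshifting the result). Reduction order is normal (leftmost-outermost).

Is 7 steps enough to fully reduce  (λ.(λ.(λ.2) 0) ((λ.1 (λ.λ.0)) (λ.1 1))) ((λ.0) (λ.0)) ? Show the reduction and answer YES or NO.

Answer: YES — reaches normal form λ.0 in 4 ≤ 7 steps

Derivation:
  start: (λ.(λ.(λ.2) 0) ((λ.1 (λ.λ.0)) (λ.1 1))) ((λ.0) (λ.0))
  step 1: (λ.(λ.(λ.0) (λ.0)) 0) ((λ.(λ.0) (λ.0) (λ.λ.0)) (λ.(λ.0) (λ.0) ((λ.0) (λ.0))))
  step 2: (λ.(λ.0) (λ.0)) ((λ.(λ.0) (λ.0) (λ.λ.0)) (λ.(λ.0) (λ.0) ((λ.0) (λ.0))))
  step 3: (λ.0) (λ.0)
  step 4: λ.0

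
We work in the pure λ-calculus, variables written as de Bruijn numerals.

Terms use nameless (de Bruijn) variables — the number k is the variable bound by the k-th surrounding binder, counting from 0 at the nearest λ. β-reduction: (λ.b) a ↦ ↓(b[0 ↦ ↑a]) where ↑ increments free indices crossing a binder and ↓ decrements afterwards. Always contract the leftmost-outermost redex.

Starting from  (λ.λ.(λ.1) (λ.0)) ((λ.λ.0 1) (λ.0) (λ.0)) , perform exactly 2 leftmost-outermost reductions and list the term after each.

  start: (λ.λ.(λ.1) (λ.0)) ((λ.λ.0 1) (λ.0) (λ.0))
  [1] λ.(λ.1) (λ.0)
  [2] λ.0

Answer: after 2 steps: λ.0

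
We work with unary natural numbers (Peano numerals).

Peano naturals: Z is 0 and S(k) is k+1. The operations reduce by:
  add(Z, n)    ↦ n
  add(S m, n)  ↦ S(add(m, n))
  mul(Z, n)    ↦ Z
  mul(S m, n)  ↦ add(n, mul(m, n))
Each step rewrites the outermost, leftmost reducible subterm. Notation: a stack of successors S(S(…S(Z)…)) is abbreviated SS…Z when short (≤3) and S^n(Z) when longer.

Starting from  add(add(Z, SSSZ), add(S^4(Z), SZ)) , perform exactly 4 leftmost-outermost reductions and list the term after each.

  start: add(add(Z, SSSZ), add(S^4(Z), SZ))
  [1] add(SSSZ, add(S^4(Z), SZ))
  [2] S(add(SSZ, add(S^4(Z), SZ)))
  [3] S(S(add(SZ, add(S^4(Z), SZ))))
  [4] S(S(S(add(Z, add(S^4(Z), SZ)))))

Answer: after 4 steps: S(S(S(add(Z, add(S^4(Z), SZ)))))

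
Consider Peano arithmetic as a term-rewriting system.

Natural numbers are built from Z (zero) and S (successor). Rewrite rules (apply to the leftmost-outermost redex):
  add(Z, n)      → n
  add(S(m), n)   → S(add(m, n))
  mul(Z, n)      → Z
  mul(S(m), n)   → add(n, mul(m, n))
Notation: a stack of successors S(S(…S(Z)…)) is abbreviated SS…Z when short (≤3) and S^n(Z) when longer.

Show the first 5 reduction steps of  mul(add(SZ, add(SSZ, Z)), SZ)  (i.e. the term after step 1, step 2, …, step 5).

  start: mul(add(SZ, add(SSZ, Z)), SZ)
  [1] mul(S(add(Z, add(SSZ, Z))), SZ)
  [2] add(SZ, mul(add(Z, add(SSZ, Z)), SZ))
  [3] S(add(Z, mul(add(Z, add(SSZ, Z)), SZ)))
  [4] S(mul(add(Z, add(SSZ, Z)), SZ))
  [5] S(mul(add(SSZ, Z), SZ))

Answer: after 5 steps: S(mul(add(SSZ, Z), SZ))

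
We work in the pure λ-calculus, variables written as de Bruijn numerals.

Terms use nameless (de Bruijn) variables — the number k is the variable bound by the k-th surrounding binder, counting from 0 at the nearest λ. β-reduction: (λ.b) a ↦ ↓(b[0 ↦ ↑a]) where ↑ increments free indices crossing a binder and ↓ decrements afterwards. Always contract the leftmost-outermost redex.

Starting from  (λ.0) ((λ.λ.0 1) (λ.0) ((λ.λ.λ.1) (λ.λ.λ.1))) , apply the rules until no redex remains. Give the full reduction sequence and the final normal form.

Answer: normal form = λ.λ.0  (in 5 steps)

Derivation:
  start: (λ.0) ((λ.λ.0 1) (λ.0) ((λ.λ.λ.1) (λ.λ.λ.1)))
  →1  (λ.λ.0 1) (λ.0) ((λ.λ.λ.1) (λ.λ.λ.1))
  →2  (λ.0 (λ.0)) ((λ.λ.λ.1) (λ.λ.λ.1))
  →3  (λ.λ.λ.1) (λ.λ.λ.1) (λ.0)
  →4  (λ.λ.1) (λ.0)
  →5  λ.λ.0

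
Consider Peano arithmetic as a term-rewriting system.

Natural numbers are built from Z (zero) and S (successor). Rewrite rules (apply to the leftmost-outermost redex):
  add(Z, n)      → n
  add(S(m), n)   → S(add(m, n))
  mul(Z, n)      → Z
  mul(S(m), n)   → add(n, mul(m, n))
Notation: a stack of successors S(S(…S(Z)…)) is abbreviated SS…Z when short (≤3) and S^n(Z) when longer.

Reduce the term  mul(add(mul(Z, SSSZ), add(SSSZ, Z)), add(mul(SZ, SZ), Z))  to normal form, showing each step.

  start: mul(add(mul(Z, SSSZ), add(SSSZ, Z)), add(mul(SZ, SZ), Z))
  →1  mul(add(Z, add(SSSZ, Z)), add(mul(SZ, SZ), Z))
  →2  mul(add(SSSZ, Z), add(mul(SZ, SZ), Z))
  →3  mul(S(add(SSZ, Z)), add(mul(SZ, SZ), Z))
  →4  add(add(mul(SZ, SZ), Z), mul(add(SSZ, Z), add(mul(SZ, SZ), Z)))
  →5  add(add(add(SZ, mul(Z, SZ)), Z), mul(add(SSZ, Z), add(mul(SZ, SZ), Z)))
  →6  add(add(S(add(Z, mul(Z, SZ))), Z), mul(add(SSZ, Z), add(mul(SZ, SZ), Z)))
  →7  add(S(add(add(Z, mul(Z, SZ)), Z)), mul(add(SSZ, Z), add(mul(SZ, SZ), Z)))
  →8  S(add(add(add(Z, mul(Z, SZ)), Z), mul(add(SSZ, Z), add(mul(SZ, SZ), Z))))
  →9  S(add(add(mul(Z, SZ), Z), mul(add(SSZ, Z), add(mul(SZ, SZ), Z))))
  →10  S(add(add(Z, Z), mul(add(SSZ, Z), add(mul(SZ, SZ), Z))))
  →11  S(add(Z, mul(add(SSZ, Z), add(mul(SZ, SZ), Z))))
  →12  S(mul(add(SSZ, Z), add(mul(SZ, SZ), Z)))
  →13  S(mul(S(add(SZ, Z)), add(mul(SZ, SZ), Z)))
  →14  S(add(add(mul(SZ, SZ), Z), mul(add(SZ, Z), add(mul(SZ, SZ), Z))))
  →15  S(add(add(add(SZ, mul(Z, SZ)), Z), mul(add(SZ, Z), add(mul(SZ, SZ), Z))))
  →16  S(add(add(S(add(Z, mul(Z, SZ))), Z), mul(add(SZ, Z), add(mul(SZ, SZ), Z))))
  →17  S(add(S(add(add(Z, mul(Z, SZ)), Z)), mul(add(SZ, Z), add(mul(SZ, SZ), Z))))
  →18  S(S(add(add(add(Z, mul(Z, SZ)), Z), mul(add(SZ, Z), add(mul(SZ, SZ), Z)))))
  →19  S(S(add(add(mul(Z, SZ), Z), mul(add(SZ, Z), add(mul(SZ, SZ), Z)))))
  →20  S(S(add(add(Z, Z), mul(add(SZ, Z), add(mul(SZ, SZ), Z)))))
  →21  S(S(add(Z, mul(add(SZ, Z), add(mul(SZ, SZ), Z)))))
  →22  S(S(mul(add(SZ, Z), add(mul(SZ, SZ), Z))))
  →23  S(S(mul(S(add(Z, Z)), add(mul(SZ, SZ), Z))))
  →24  S(S(add(add(mul(SZ, SZ), Z), mul(add(Z, Z), add(mul(SZ, SZ), Z)))))
  →25  S(S(add(add(add(SZ, mul(Z, SZ)), Z), mul(add(Z, Z), add(mul(SZ, SZ), Z)))))
  →26  S(S(add(add(S(add(Z, mul(Z, SZ))), Z), mul(add(Z, Z), add(mul(SZ, SZ), Z)))))
  →27  S(S(add(S(add(add(Z, mul(Z, SZ)), Z)), mul(add(Z, Z), add(mul(SZ, SZ), Z)))))
  →28  S(S(S(add(add(add(Z, mul(Z, SZ)), Z), mul(add(Z, Z), add(mul(SZ, SZ), Z))))))
  →29  S(S(S(add(add(mul(Z, SZ), Z), mul(add(Z, Z), add(mul(SZ, SZ), Z))))))
  →30  S(S(S(add(add(Z, Z), mul(add(Z, Z), add(mul(SZ, SZ), Z))))))
  →31  S(S(S(add(Z, mul(add(Z, Z), add(mul(SZ, SZ), Z))))))
  →32  S(S(S(mul(add(Z, Z), add(mul(SZ, SZ), Z)))))
  →33  S(S(S(mul(Z, add(mul(SZ, SZ), Z)))))
  →34  SSSZ

Answer: normal form = SSSZ  (in 34 steps)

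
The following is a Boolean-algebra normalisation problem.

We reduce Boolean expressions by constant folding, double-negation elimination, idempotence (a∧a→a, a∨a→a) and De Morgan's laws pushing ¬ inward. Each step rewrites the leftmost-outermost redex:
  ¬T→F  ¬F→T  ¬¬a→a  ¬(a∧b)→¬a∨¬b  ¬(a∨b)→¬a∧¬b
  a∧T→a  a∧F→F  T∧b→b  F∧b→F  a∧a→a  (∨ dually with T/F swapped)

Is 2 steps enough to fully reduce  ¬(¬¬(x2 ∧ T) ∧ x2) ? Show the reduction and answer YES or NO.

Answer: NO — after 2 steps the term is ¬(x2 ∧ T) ∨ ¬x2, not yet normal

Reduction:
  start: ¬(¬¬(x2 ∧ T) ∧ x2)
  step 1: ¬¬¬(x2 ∧ T) ∨ ¬x2
  step 2: ¬(x2 ∧ T) ∨ ¬x2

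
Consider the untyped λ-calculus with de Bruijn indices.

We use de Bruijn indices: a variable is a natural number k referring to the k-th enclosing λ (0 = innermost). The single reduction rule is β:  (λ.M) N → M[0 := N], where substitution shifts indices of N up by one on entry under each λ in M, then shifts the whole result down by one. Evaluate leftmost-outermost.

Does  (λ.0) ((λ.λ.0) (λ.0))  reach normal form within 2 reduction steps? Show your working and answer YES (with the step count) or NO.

Answer: YES — reaches normal form λ.0 in 2 ≤ 2 steps

Working:
  start: (λ.0) ((λ.λ.0) (λ.0))
  step 1: (λ.λ.0) (λ.0)
  step 2: λ.0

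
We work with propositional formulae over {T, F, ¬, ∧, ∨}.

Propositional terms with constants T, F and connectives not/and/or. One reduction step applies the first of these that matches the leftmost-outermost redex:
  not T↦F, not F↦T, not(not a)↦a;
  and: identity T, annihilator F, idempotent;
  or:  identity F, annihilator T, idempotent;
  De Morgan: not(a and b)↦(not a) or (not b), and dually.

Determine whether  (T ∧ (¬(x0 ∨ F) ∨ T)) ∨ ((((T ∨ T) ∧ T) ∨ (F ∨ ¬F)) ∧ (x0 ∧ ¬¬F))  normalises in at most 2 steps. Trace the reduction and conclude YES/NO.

Answer: NO — after 2 steps the term is T ∨ ((((T ∨ T) ∧ T) ∨ (F ∨ ¬F)) ∧ (x0 ∧ ¬¬F)), not yet normal

Working:
  start: (T ∧ (¬(x0 ∨ F) ∨ T)) ∨ ((((T ∨ T) ∧ T) ∨ (F ∨ ¬F)) ∧ (x0 ∧ ¬¬F))
  step 1: (¬(x0 ∨ F) ∨ T) ∨ ((((T ∨ T) ∧ T) ∨ (F ∨ ¬F)) ∧ (x0 ∧ ¬¬F))
  step 2: T ∨ ((((T ∨ T) ∧ T) ∨ (F ∨ ¬F)) ∧ (x0 ∧ ¬¬F))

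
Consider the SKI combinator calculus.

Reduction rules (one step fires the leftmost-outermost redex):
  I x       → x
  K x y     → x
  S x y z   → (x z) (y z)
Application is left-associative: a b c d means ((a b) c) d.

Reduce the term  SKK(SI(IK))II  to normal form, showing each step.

  start: SKK(SI(IK))II
  →1  K(SI(IK))(K(SI(IK)))II
  →2  SI(IK)II
  →3  II(IKI)I
  →4  I(IKI)I
  →5  IKII
  →6  KII
  →7  I

Answer: normal form = I  (in 7 steps)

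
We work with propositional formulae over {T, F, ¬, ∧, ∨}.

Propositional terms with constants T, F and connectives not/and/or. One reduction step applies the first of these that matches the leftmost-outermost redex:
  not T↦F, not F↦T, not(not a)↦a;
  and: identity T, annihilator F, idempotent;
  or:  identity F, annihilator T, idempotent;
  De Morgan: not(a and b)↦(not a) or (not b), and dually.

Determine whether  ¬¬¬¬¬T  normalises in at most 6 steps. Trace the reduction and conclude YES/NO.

Answer: YES — reaches normal form F in 3 ≤ 6 steps

Working:
  start: ¬¬¬¬¬T
  [1] ¬¬¬T
  [2] ¬T
  [3] F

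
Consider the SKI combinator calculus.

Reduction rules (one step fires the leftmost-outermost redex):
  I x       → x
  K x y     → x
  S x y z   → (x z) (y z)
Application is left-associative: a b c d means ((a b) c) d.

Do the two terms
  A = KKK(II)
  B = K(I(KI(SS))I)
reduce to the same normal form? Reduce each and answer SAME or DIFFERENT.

Answer: SAME — A ⇓ KI, B ⇓ KI

Derivation:
Term A:
  start: KKK(II)
  [1] K(II)
  [2] KI

Term B:
  start: K(I(KI(SS))I)
  [1] K(KI(SS)I)
  [2] K(II)
  [3] KI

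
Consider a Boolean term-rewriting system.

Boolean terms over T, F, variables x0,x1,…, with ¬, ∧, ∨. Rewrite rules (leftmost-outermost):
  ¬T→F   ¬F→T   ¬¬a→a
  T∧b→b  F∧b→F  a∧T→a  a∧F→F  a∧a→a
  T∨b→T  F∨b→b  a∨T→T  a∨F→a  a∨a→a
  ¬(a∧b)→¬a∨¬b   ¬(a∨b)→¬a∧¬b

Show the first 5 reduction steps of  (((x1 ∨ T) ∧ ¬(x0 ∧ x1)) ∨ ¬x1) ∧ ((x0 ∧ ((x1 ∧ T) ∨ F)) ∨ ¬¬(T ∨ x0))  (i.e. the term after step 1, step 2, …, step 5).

  start: (((x1 ∨ T) ∧ ¬(x0 ∧ x1)) ∨ ¬x1) ∧ ((x0 ∧ ((x1 ∧ T) ∨ F)) ∨ ¬¬(T ∨ x0))
  [1] ((T ∧ ¬(x0 ∧ x1)) ∨ ¬x1) ∧ ((x0 ∧ ((x1 ∧ T) ∨ F)) ∨ ¬¬(T ∨ x0))
  [2] (¬(x0 ∧ x1) ∨ ¬x1) ∧ ((x0 ∧ ((x1 ∧ T) ∨ F)) ∨ ¬¬(T ∨ x0))
  [3] ((¬x0 ∨ ¬x1) ∨ ¬x1) ∧ ((x0 ∧ ((x1 ∧ T) ∨ F)) ∨ ¬¬(T ∨ x0))
  [4] ((¬x0 ∨ ¬x1) ∨ ¬x1) ∧ ((x0 ∧ (x1 ∧ T)) ∨ ¬¬(T ∨ x0))
  [5] ((¬x0 ∨ ¬x1) ∨ ¬x1) ∧ ((x0 ∧ x1) ∨ ¬¬(T ∨ x0))

Answer: after 5 steps: ((¬x0 ∨ ¬x1) ∨ ¬x1) ∧ ((x0 ∧ x1) ∨ ¬¬(T ∨ x0))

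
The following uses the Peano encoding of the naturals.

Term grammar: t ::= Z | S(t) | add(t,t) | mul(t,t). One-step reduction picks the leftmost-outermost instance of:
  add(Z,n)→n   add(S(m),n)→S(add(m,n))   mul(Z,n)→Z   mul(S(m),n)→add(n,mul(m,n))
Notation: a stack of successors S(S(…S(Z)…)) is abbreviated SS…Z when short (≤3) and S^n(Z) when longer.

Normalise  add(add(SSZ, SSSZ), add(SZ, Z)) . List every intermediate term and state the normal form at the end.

  start: add(add(SSZ, SSSZ), add(SZ, Z))
  [1] add(S(add(SZ, SSSZ)), add(SZ, Z))
  [2] S(add(add(SZ, SSSZ), add(SZ, Z)))
  [3] S(add(S(add(Z, SSSZ)), add(SZ, Z)))
  [4] S(S(add(add(Z, SSSZ), add(SZ, Z))))
  [5] S(S(add(SSSZ, add(SZ, Z))))
  [6] S(S(S(add(SSZ, add(SZ, Z)))))
  [7] S(S(S(S(add(SZ, add(SZ, Z))))))
  [8] S(S(S(S(S(add(Z, add(SZ, Z)))))))
  [9] S(S(S(S(S(add(SZ, Z))))))
  [10] S(S(S(S(S(S(add(Z, Z)))))))
  [11] S^6(Z)

Answer: normal form = S^6(Z)  (in 11 steps)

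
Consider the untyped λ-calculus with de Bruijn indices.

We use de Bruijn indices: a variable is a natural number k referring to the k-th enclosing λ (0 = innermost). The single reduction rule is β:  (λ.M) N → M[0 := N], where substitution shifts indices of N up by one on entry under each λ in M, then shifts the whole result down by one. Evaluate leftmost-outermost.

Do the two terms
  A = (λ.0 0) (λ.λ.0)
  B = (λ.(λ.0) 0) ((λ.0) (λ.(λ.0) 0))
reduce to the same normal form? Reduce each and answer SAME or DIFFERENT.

Answer: SAME — A ⇓ λ.0, B ⇓ λ.0

Working:
Term A:
  start: (λ.0 0) (λ.λ.0)
  step 1: (λ.λ.0) (λ.λ.0)
  step 2: λ.0

Term B:
  start: (λ.(λ.0) 0) ((λ.0) (λ.(λ.0) 0))
  step 1: (λ.0) ((λ.0) (λ.(λ.0) 0))
  step 2: (λ.0) (λ.(λ.0) 0)
  step 3: λ.(λ.0) 0
  step 4: λ.0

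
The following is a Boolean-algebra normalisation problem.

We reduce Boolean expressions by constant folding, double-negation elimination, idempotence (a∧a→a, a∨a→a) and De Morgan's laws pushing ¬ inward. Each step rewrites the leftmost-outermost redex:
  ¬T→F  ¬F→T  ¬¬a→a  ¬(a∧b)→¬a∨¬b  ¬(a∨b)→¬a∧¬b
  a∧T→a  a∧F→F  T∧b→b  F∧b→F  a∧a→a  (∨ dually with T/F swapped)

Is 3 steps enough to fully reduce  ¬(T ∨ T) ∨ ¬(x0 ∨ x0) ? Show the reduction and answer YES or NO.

  start: ¬(T ∨ T) ∨ ¬(x0 ∨ x0)
  [1] (¬T ∧ ¬T) ∨ ¬(x0 ∨ x0)
  [2] ¬T ∨ ¬(x0 ∨ x0)
  [3] F ∨ ¬(x0 ∨ x0)

Answer: NO — after 3 steps the term is F ∨ ¬(x0 ∨ x0), not yet normal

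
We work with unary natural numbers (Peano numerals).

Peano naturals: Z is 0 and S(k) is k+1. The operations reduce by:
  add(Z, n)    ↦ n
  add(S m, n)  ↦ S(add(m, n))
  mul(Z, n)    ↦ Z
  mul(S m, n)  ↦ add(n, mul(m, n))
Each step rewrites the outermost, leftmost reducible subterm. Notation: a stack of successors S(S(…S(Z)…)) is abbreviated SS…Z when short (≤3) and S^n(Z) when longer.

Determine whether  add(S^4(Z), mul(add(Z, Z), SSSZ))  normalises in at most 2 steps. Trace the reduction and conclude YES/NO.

  start: add(S^4(Z), mul(add(Z, Z), SSSZ))
  step 1: S(add(SSSZ, mul(add(Z, Z), SSSZ)))
  step 2: S(S(add(SSZ, mul(add(Z, Z), SSSZ))))

Answer: NO — after 2 steps the term is S(S(add(SSZ, mul(add(Z, Z), SSSZ)))), not yet normal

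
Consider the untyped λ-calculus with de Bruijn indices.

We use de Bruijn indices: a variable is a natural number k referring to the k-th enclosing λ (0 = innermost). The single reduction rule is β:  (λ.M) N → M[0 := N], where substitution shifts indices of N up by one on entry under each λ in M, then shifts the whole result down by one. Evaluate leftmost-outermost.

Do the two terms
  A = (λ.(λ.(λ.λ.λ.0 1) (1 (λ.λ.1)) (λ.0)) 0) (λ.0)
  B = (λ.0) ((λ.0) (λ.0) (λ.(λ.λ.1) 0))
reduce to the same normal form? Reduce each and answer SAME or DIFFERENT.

Answer: DIFFERENT — A ⇓ λ.0 (λ.0), B ⇓ λ.λ.1

Derivation:
Term A:
  start: (λ.(λ.(λ.λ.λ.0 1) (1 (λ.λ.1)) (λ.0)) 0) (λ.0)
  [1] (λ.(λ.λ.λ.0 1) ((λ.0) (λ.λ.1)) (λ.0)) (λ.0)
  [2] (λ.λ.λ.0 1) ((λ.0) (λ.λ.1)) (λ.0)
  [3] (λ.λ.0 1) (λ.0)
  [4] λ.0 (λ.0)

Term B:
  start: (λ.0) ((λ.0) (λ.0) (λ.(λ.λ.1) 0))
  [1] (λ.0) (λ.0) (λ.(λ.λ.1) 0)
  [2] (λ.0) (λ.(λ.λ.1) 0)
  [3] λ.(λ.λ.1) 0
  [4] λ.λ.1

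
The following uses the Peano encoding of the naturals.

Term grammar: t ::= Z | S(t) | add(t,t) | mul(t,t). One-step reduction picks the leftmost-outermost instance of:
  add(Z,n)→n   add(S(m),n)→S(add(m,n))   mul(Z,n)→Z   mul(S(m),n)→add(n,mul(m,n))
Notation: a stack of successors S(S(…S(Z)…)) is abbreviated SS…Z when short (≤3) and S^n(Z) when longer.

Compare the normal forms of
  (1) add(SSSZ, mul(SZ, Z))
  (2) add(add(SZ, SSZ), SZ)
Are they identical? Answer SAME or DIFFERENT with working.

Term A:
  start: add(SSSZ, mul(SZ, Z))
  step 1: S(add(SSZ, mul(SZ, Z)))
  step 2: S(S(add(SZ, mul(SZ, Z))))
  step 3: S(S(S(add(Z, mul(SZ, Z)))))
  step 4: S(S(S(mul(SZ, Z))))
  step 5: S(S(S(add(Z, mul(Z, Z)))))
  step 6: S(S(S(mul(Z, Z))))
  step 7: SSSZ

Term B:
  start: add(add(SZ, SSZ), SZ)
  step 1: add(S(add(Z, SSZ)), SZ)
  step 2: S(add(add(Z, SSZ), SZ))
  step 3: S(add(SSZ, SZ))
  step 4: S(S(add(SZ, SZ)))
  step 5: S(S(S(add(Z, SZ))))
  step 6: S^4(Z)

Answer: DIFFERENT — A ⇓ SSSZ, B ⇓ S^4(Z)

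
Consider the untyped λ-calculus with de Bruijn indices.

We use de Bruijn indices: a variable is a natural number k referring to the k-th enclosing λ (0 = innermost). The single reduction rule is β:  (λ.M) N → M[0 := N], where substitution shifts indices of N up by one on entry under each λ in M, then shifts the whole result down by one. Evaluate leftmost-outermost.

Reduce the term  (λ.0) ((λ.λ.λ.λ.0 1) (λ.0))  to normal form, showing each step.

  start: (λ.0) ((λ.λ.λ.λ.0 1) (λ.0))
  →1  (λ.λ.λ.λ.0 1) (λ.0)
  →2  λ.λ.λ.0 1

Answer: normal form = λ.λ.λ.0 1  (in 2 steps)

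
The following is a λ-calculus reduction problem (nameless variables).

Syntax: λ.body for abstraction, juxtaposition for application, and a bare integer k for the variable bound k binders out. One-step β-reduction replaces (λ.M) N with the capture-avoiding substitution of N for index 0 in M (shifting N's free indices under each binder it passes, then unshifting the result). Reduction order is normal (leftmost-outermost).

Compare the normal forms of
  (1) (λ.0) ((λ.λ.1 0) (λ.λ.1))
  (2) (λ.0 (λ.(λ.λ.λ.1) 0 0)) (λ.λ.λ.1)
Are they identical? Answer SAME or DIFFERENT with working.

Term A:
  start: (λ.0) ((λ.λ.1 0) (λ.λ.1))
  →1  (λ.λ.1 0) (λ.λ.1)
  →2  λ.(λ.λ.1) 0
  →3  λ.λ.1

Term B:
  start: (λ.0 (λ.(λ.λ.λ.1) 0 0)) (λ.λ.λ.1)
  →1  (λ.λ.λ.1) (λ.(λ.λ.λ.1) 0 0)
  →2  λ.λ.1

Answer: SAME — A ⇓ λ.λ.1, B ⇓ λ.λ.1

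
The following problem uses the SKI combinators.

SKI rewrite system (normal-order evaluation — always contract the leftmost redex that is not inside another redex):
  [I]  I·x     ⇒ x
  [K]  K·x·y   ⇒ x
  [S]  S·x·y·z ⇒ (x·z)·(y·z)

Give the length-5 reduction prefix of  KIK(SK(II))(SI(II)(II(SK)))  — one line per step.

  start: KIK(SK(II))(SI(II)(II(SK)))
  step 1: I(SK(II))(SI(II)(II(SK)))
  step 2: SK(II)(SI(II)(II(SK)))
  step 3: K(SI(II)(II(SK)))(II(SI(II)(II(SK))))
  step 4: SI(II)(II(SK))
  step 5: I(II(SK))(II(II(SK)))

Answer: after 5 steps: I(II(SK))(II(II(SK)))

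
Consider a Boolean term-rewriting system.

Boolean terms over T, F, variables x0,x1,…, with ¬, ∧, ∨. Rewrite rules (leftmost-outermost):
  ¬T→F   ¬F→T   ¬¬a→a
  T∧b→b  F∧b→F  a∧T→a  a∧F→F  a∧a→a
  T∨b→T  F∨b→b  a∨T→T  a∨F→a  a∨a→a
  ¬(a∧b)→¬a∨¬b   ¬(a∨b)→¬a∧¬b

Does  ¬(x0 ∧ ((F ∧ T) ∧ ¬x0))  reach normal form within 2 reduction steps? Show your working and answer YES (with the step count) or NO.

  start: ¬(x0 ∧ ((F ∧ T) ∧ ¬x0))
  [1] ¬x0 ∨ ¬((F ∧ T) ∧ ¬x0)
  [2] ¬x0 ∨ (¬(F ∧ T) ∨ ¬¬x0)

Answer: NO — after 2 steps the term is ¬x0 ∨ (¬(F ∧ T) ∨ ¬¬x0), not yet normal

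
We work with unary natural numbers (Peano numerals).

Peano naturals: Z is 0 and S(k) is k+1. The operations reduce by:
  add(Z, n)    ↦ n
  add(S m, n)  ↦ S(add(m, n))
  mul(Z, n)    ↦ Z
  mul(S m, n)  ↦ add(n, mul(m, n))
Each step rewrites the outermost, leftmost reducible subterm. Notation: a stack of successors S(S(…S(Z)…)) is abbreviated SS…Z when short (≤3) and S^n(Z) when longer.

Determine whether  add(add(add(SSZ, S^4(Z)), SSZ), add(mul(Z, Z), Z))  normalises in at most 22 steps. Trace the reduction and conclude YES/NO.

  start: add(add(add(SSZ, S^4(Z)), SSZ), add(mul(Z, Z), Z))
  [1] add(add(S(add(SZ, S^4(Z))), SSZ), add(mul(Z, Z), Z))
  [2] add(S(add(add(SZ, S^4(Z)), SSZ)), add(mul(Z, Z), Z))
  [3] S(add(add(add(SZ, S^4(Z)), SSZ), add(mul(Z, Z), Z)))
  [4] S(add(add(S(add(Z, S^4(Z))), SSZ), add(mul(Z, Z), Z)))
  [5] S(add(S(add(add(Z, S^4(Z)), SSZ)), add(mul(Z, Z), Z)))
  [6] S(S(add(add(add(Z, S^4(Z)), SSZ), add(mul(Z, Z), Z))))
  [7] S(S(add(add(S^4(Z), SSZ), add(mul(Z, Z), Z))))
  [8] S(S(add(S(add(SSSZ, SSZ)), add(mul(Z, Z), Z))))
  [9] S(S(S(add(add(SSSZ, SSZ), add(mul(Z, Z), Z)))))
  [10] S(S(S(add(S(add(SSZ, SSZ)), add(mul(Z, Z), Z)))))
  [11] S(S(S(S(add(add(SSZ, SSZ), add(mul(Z, Z), Z))))))
  [12] S(S(S(S(add(S(add(SZ, SSZ)), add(mul(Z, Z), Z))))))
  [13] S(S(S(S(S(add(add(SZ, SSZ), add(mul(Z, Z), Z)))))))
  [14] S(S(S(S(S(add(S(add(Z, SSZ)), add(mul(Z, Z), Z)))))))
  [15] S(S(S(S(S(S(add(add(Z, SSZ), add(mul(Z, Z), Z))))))))
  [16] S(S(S(S(S(S(add(SSZ, add(mul(Z, Z), Z))))))))
  [17] S(S(S(S(S(S(S(add(SZ, add(mul(Z, Z), Z)))))))))
  [18] S(S(S(S(S(S(S(S(add(Z, add(mul(Z, Z), Z))))))))))
  [19] S(S(S(S(S(S(S(S(add(mul(Z, Z), Z)))))))))
  [20] S(S(S(S(S(S(S(S(add(Z, Z)))))))))
  [21] S^8(Z)

Answer: YES — reaches normal form S^8(Z) in 21 ≤ 22 steps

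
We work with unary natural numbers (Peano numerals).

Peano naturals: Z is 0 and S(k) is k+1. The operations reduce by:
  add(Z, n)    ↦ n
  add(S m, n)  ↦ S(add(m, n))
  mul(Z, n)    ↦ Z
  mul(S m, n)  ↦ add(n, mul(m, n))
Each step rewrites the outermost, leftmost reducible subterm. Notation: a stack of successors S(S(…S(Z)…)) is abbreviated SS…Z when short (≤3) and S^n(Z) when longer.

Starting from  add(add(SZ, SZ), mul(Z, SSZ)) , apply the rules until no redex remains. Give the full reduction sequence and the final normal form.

Answer: normal form = SSZ  (in 6 steps)

Reduction:
  start: add(add(SZ, SZ), mul(Z, SSZ))
  →1  add(S(add(Z, SZ)), mul(Z, SSZ))
  →2  S(add(add(Z, SZ), mul(Z, SSZ)))
  →3  S(add(SZ, mul(Z, SSZ)))
  →4  S(S(add(Z, mul(Z, SSZ))))
  →5  S(S(mul(Z, SSZ)))
  →6  SSZ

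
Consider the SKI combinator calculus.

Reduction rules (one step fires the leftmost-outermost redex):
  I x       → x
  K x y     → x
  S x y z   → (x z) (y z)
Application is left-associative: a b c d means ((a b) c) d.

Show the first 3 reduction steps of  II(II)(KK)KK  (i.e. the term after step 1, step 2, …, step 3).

Answer: after 3 steps: I(KK)KK

Reduction:
  start: II(II)(KK)KK
  →1  I(II)(KK)KK
  →2  II(KK)KK
  →3  I(KK)KK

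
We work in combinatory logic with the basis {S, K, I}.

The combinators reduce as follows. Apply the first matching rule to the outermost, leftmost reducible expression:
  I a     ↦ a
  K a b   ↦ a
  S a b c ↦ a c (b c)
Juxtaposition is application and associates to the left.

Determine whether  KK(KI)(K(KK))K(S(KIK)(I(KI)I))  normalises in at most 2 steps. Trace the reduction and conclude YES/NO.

  start: KK(KI)(K(KK))K(S(KIK)(I(KI)I))
  step 1: K(K(KK))K(S(KIK)(I(KI)I))
  step 2: K(KK)(S(KIK)(I(KI)I))

Answer: NO — after 2 steps the term is K(KK)(S(KIK)(I(KI)I)), not yet normal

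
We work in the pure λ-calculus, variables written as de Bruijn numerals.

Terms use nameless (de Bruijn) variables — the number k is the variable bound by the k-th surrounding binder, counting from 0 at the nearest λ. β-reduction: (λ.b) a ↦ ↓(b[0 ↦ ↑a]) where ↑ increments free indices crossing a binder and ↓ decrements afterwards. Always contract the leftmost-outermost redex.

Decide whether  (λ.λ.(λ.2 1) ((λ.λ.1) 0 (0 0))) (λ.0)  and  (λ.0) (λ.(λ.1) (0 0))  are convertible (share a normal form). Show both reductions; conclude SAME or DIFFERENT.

Answer: SAME — A ⇓ λ.0, B ⇓ λ.0

Derivation:
Term A:
  start: (λ.λ.(λ.2 1) ((λ.λ.1) 0 (0 0))) (λ.0)
  [1] λ.(λ.(λ.0) 1) ((λ.λ.1) 0 (0 0))
  [2] λ.(λ.0) 0
  [3] λ.0

Term B:
  start: (λ.0) (λ.(λ.1) (0 0))
  [1] λ.(λ.1) (0 0)
  [2] λ.0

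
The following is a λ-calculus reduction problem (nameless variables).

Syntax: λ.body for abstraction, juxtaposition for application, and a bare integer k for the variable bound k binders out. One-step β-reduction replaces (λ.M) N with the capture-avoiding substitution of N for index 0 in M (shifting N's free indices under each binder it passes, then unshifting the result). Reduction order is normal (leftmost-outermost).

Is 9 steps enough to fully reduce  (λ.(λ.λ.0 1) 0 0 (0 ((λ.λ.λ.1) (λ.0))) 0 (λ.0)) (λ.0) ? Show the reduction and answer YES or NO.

Answer: YES — reaches normal form λ.0 in 9 ≤ 9 steps

Reduction:
  start: (λ.(λ.λ.0 1) 0 0 (0 ((λ.λ.λ.1) (λ.0))) 0 (λ.0)) (λ.0)
  step 1: (λ.λ.0 1) (λ.0) (λ.0) ((λ.0) ((λ.λ.λ.1) (λ.0))) (λ.0) (λ.0)
  step 2: (λ.0 (λ.0)) (λ.0) ((λ.0) ((λ.λ.λ.1) (λ.0))) (λ.0) (λ.0)
  step 3: (λ.0) (λ.0) ((λ.0) ((λ.λ.λ.1) (λ.0))) (λ.0) (λ.0)
  step 4: (λ.0) ((λ.0) ((λ.λ.λ.1) (λ.0))) (λ.0) (λ.0)
  step 5: (λ.0) ((λ.λ.λ.1) (λ.0)) (λ.0) (λ.0)
  step 6: (λ.λ.λ.1) (λ.0) (λ.0) (λ.0)
  step 7: (λ.λ.1) (λ.0) (λ.0)
  step 8: (λ.λ.0) (λ.0)
  step 9: λ.0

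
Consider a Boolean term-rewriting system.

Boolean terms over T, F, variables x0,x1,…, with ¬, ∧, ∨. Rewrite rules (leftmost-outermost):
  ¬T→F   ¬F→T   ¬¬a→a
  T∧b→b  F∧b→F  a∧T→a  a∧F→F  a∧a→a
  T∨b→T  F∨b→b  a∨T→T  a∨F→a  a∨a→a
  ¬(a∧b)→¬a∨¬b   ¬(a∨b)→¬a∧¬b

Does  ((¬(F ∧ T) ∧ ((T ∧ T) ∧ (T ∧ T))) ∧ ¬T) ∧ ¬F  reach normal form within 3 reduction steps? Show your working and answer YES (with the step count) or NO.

Answer: NO — after 3 steps the term is ((T ∧ ((T ∧ T) ∧ (T ∧ T))) ∧ ¬T) ∧ ¬F, not yet normal

Working:
  start: ((¬(F ∧ T) ∧ ((T ∧ T) ∧ (T ∧ T))) ∧ ¬T) ∧ ¬F
  step 1: (((¬F ∨ ¬T) ∧ ((T ∧ T) ∧ (T ∧ T))) ∧ ¬T) ∧ ¬F
  step 2: (((T ∨ ¬T) ∧ ((T ∧ T) ∧ (T ∧ T))) ∧ ¬T) ∧ ¬F
  step 3: ((T ∧ ((T ∧ T) ∧ (T ∧ T))) ∧ ¬T) ∧ ¬F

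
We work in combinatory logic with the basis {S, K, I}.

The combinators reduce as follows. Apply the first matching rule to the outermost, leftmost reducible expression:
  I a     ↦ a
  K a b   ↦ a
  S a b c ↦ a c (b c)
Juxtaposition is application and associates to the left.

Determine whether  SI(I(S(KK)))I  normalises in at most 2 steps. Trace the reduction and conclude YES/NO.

  start: SI(I(S(KK)))I
  step 1: II(I(S(KK))I)
  step 2: I(I(S(KK))I)

Answer: NO — after 2 steps the term is I(I(S(KK))I), not yet normal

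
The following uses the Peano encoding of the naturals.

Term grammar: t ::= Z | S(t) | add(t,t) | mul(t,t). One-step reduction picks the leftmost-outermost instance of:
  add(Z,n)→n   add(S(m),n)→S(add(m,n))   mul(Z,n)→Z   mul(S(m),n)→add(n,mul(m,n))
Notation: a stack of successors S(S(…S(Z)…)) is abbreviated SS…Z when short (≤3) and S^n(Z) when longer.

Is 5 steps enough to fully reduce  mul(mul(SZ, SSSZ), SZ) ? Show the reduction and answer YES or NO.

  start: mul(mul(SZ, SSSZ), SZ)
  →1  mul(add(SSSZ, mul(Z, SSSZ)), SZ)
  →2  mul(S(add(SSZ, mul(Z, SSSZ))), SZ)
  →3  add(SZ, mul(add(SSZ, mul(Z, SSSZ)), SZ))
  →4  S(add(Z, mul(add(SSZ, mul(Z, SSSZ)), SZ)))
  →5  S(mul(add(SSZ, mul(Z, SSSZ)), SZ))

Answer: NO — after 5 steps the term is S(mul(add(SSZ, mul(Z, SSSZ)), SZ)), not yet normal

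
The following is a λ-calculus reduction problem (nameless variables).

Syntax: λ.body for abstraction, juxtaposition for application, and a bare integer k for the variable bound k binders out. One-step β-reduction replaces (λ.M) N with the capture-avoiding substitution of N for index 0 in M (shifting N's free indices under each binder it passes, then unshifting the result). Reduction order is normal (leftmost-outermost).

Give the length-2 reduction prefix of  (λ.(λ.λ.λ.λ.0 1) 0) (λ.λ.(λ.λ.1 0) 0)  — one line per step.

  start: (λ.(λ.λ.λ.λ.0 1) 0) (λ.λ.(λ.λ.1 0) 0)
  step 1: (λ.λ.λ.λ.0 1) (λ.λ.(λ.λ.1 0) 0)
  step 2: λ.λ.λ.0 1

Answer: after 2 steps: λ.λ.λ.0 1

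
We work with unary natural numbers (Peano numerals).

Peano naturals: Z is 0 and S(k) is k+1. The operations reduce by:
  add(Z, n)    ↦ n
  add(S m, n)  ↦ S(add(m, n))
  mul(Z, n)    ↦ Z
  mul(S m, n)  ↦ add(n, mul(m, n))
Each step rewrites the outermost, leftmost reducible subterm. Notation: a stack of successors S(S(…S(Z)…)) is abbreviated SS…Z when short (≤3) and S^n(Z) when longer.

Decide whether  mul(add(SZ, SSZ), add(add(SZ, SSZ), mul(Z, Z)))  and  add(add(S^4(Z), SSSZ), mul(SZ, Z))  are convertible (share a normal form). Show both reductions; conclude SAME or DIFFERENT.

Answer: DIFFERENT — A ⇓ S^9(Z), B ⇓ S^7(Z)

Reduction:
Term A:
  start: mul(add(SZ, SSZ), add(add(SZ, SSZ), mul(Z, Z)))
  [1] mul(S(add(Z, SSZ)), add(add(SZ, SSZ), mul(Z, Z)))
  [2] add(add(add(SZ, SSZ), mul(Z, Z)), mul(add(Z, SSZ), add(add(SZ, SSZ), mul(Z, Z))))
  [3] add(add(S(add(Z, SSZ)), mul(Z, Z)), mul(add(Z, SSZ), add(add(SZ, SSZ), mul(Z, Z))))
  [4] add(S(add(add(Z, SSZ), mul(Z, Z))), mul(add(Z, SSZ), add(add(SZ, SSZ), mul(Z, Z))))
  [5] S(add(add(add(Z, SSZ), mul(Z, Z)), mul(add(Z, SSZ), add(add(SZ, SSZ), mul(Z, Z)))))
  [6] S(add(add(SSZ, mul(Z, Z)), mul(add(Z, SSZ), add(add(SZ, SSZ), mul(Z, Z)))))
  [7] S(add(S(add(SZ, mul(Z, Z))), mul(add(Z, SSZ), add(add(SZ, SSZ), mul(Z, Z)))))
  [8] S(S(add(add(SZ, mul(Z, Z)), mul(add(Z, SSZ), add(add(SZ, SSZ), mul(Z, Z))))))
  [9] S(S(add(S(add(Z, mul(Z, Z))), mul(add(Z, SSZ), add(add(SZ, SSZ), mul(Z, Z))))))
  [10] S(S(S(add(add(Z, mul(Z, Z)), mul(add(Z, SSZ), add(add(SZ, SSZ), mul(Z, Z)))))))
  [11] S(S(S(add(mul(Z, Z), mul(add(Z, SSZ), add(add(SZ, SSZ), mul(Z, Z)))))))
  [12] S(S(S(add(Z, mul(add(Z, SSZ), add(add(SZ, SSZ), mul(Z, Z)))))))
  [13] S(S(S(mul(add(Z, SSZ), add(add(SZ, SSZ), mul(Z, Z))))))
  [14] S(S(S(mul(SSZ, add(add(SZ, SSZ), mul(Z, Z))))))
  [15] S(S(S(add(add(add(SZ, SSZ), mul(Z, Z)), mul(SZ, add(add(SZ, SSZ), mul(Z, Z)))))))
  [16] S(S(S(add(add(S(add(Z, SSZ)), mul(Z, Z)), mul(SZ, add(add(SZ, SSZ), mul(Z, Z)))))))
  [17] S(S(S(add(S(add(add(Z, SSZ), mul(Z, Z))), mul(SZ, add(add(SZ, SSZ), mul(Z, Z)))))))
  [18] S(S(S(S(add(add(add(Z, SSZ), mul(Z, Z)), mul(SZ, add(add(SZ, SSZ), mul(Z, Z))))))))
  [19] S(S(S(S(add(add(SSZ, mul(Z, Z)), mul(SZ, add(add(SZ, SSZ), mul(Z, Z))))))))
  [20] S(S(S(S(add(S(add(SZ, mul(Z, Z))), mul(SZ, add(add(SZ, SSZ), mul(Z, Z))))))))
  [21] S(S(S(S(S(add(add(SZ, mul(Z, Z)), mul(SZ, add(add(SZ, SSZ), mul(Z, Z)))))))))
  [22] S(S(S(S(S(add(S(add(Z, mul(Z, Z))), mul(SZ, add(add(SZ, SSZ), mul(Z, Z)))))))))
  [23] S(S(S(S(S(S(add(add(Z, mul(Z, Z)), mul(SZ, add(add(SZ, SSZ), mul(Z, Z))))))))))
  [24] S(S(S(S(S(S(add(mul(Z, Z), mul(SZ, add(add(SZ, SSZ), mul(Z, Z))))))))))
  [25] S(S(S(S(S(S(add(Z, mul(SZ, add(add(SZ, SSZ), mul(Z, Z))))))))))
  [26] S(S(S(S(S(S(mul(SZ, add(add(SZ, SSZ), mul(Z, Z)))))))))
  [27] S(S(S(S(S(S(add(add(add(SZ, SSZ), mul(Z, Z)), mul(Z, add(add(SZ, SSZ), mul(Z, Z))))))))))
  [28] S(S(S(S(S(S(add(add(S(add(Z, SSZ)), mul(Z, Z)), mul(Z, add(add(SZ, SSZ), mul(Z, Z))))))))))
  [29] S(S(S(S(S(S(add(S(add(add(Z, SSZ), mul(Z, Z))), mul(Z, add(add(SZ, SSZ), mul(Z, Z))))))))))
  [30] S(S(S(S(S(S(S(add(add(add(Z, SSZ), mul(Z, Z)), mul(Z, add(add(SZ, SSZ), mul(Z, Z)))))))))))
  [31] S(S(S(S(S(S(S(add(add(SSZ, mul(Z, Z)), mul(Z, add(add(SZ, SSZ), mul(Z, Z)))))))))))
  [32] S(S(S(S(S(S(S(add(S(add(SZ, mul(Z, Z))), mul(Z, add(add(SZ, SSZ), mul(Z, Z)))))))))))
  [33] S(S(S(S(S(S(S(S(add(add(SZ, mul(Z, Z)), mul(Z, add(add(SZ, SSZ), mul(Z, Z))))))))))))
  [34] S(S(S(S(S(S(S(S(add(S(add(Z, mul(Z, Z))), mul(Z, add(add(SZ, SSZ), mul(Z, Z))))))))))))
  [35] S(S(S(S(S(S(S(S(S(add(add(Z, mul(Z, Z)), mul(Z, add(add(SZ, SSZ), mul(Z, Z)))))))))))))
  [36] S(S(S(S(S(S(S(S(S(add(mul(Z, Z), mul(Z, add(add(SZ, SSZ), mul(Z, Z)))))))))))))
  [37] S(S(S(S(S(S(S(S(S(add(Z, mul(Z, add(add(SZ, SSZ), mul(Z, Z)))))))))))))
  [38] S(S(S(S(S(S(S(S(S(mul(Z, add(add(SZ, SSZ), mul(Z, Z))))))))))))
  [39] S^9(Z)

Term B:
  start: add(add(S^4(Z), SSSZ), mul(SZ, Z))
  [1] add(S(add(SSSZ, SSSZ)), mul(SZ, Z))
  [2] S(add(add(SSSZ, SSSZ), mul(SZ, Z)))
  [3] S(add(S(add(SSZ, SSSZ)), mul(SZ, Z)))
  [4] S(S(add(add(SSZ, SSSZ), mul(SZ, Z))))
  [5] S(S(add(S(add(SZ, SSSZ)), mul(SZ, Z))))
  [6] S(S(S(add(add(SZ, SSSZ), mul(SZ, Z)))))
  [7] S(S(S(add(S(add(Z, SSSZ)), mul(SZ, Z)))))
  [8] S(S(S(S(add(add(Z, SSSZ), mul(SZ, Z))))))
  [9] S(S(S(S(add(SSSZ, mul(SZ, Z))))))
  [10] S(S(S(S(S(add(SSZ, mul(SZ, Z)))))))
  [11] S(S(S(S(S(S(add(SZ, mul(SZ, Z))))))))
  [12] S(S(S(S(S(S(S(add(Z, mul(SZ, Z)))))))))
  [13] S(S(S(S(S(S(S(mul(SZ, Z))))))))
  [14] S(S(S(S(S(S(S(add(Z, mul(Z, Z)))))))))
  [15] S(S(S(S(S(S(S(mul(Z, Z))))))))
  [16] S^7(Z)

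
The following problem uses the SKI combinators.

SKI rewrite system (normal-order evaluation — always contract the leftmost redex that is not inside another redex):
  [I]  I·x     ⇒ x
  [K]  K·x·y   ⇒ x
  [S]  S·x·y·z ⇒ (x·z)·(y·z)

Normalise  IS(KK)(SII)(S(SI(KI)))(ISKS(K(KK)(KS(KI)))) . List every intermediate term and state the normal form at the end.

  start: IS(KK)(SII)(S(SI(KI)))(ISKS(K(KK)(KS(KI))))
  →1  S(KK)(SII)(S(SI(KI)))(ISKS(K(KK)(KS(KI))))
  →2  KK(S(SI(KI)))(SII(S(SI(KI))))(ISKS(K(KK)(KS(KI))))
  →3  K(SII(S(SI(KI))))(ISKS(K(KK)(KS(KI))))
  →4  SII(S(SI(KI)))
  →5  I(S(SI(KI)))(I(S(SI(KI))))
  →6  S(SI(KI))(I(S(SI(KI))))
  →7  S(SI(KI))(S(SI(KI)))

Answer: normal form = S(SI(KI))(S(SI(KI)))  (in 7 steps)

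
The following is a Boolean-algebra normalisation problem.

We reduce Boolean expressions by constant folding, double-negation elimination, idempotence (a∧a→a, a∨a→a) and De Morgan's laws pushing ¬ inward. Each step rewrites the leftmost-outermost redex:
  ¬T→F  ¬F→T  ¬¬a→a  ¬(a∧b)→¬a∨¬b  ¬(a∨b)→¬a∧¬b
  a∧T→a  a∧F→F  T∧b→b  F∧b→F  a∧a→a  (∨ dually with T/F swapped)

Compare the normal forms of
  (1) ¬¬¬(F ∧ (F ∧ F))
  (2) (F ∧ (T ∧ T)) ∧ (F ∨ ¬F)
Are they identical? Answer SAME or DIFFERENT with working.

Term A:
  start: ¬¬¬(F ∧ (F ∧ F))
  step 1: ¬(F ∧ (F ∧ F))
  step 2: ¬F ∨ ¬(F ∧ F)
  step 3: T ∨ ¬(F ∧ F)
  step 4: T

Term B:
  start: (F ∧ (T ∧ T)) ∧ (F ∨ ¬F)
  step 1: F ∧ (F ∨ ¬F)
  step 2: F

Answer: DIFFERENT — A ⇓ T, B ⇓ F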